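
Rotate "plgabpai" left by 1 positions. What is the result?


Input: "plgabpai", rotate left by 1
First 1 characters: "p"
Remaining characters: "lgabpai"
Concatenate remaining + first: "lgabpai" + "p" = "lgabpaip"

lgabpaip


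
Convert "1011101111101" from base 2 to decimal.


Input: "1011101111101" in base 2
Positional expansion:
  Digit '1' (value 1) x 2^12 = 4096
  Digit '0' (value 0) x 2^11 = 0
  Digit '1' (value 1) x 2^10 = 1024
  Digit '1' (value 1) x 2^9 = 512
  Digit '1' (value 1) x 2^8 = 256
  Digit '0' (value 0) x 2^7 = 0
  Digit '1' (value 1) x 2^6 = 64
  Digit '1' (value 1) x 2^5 = 32
  Digit '1' (value 1) x 2^4 = 16
  Digit '1' (value 1) x 2^3 = 8
  Digit '1' (value 1) x 2^2 = 4
  Digit '0' (value 0) x 2^1 = 0
  Digit '1' (value 1) x 2^0 = 1
Sum = 6013

6013


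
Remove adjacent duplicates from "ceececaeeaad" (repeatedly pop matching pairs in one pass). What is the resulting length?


Input: ceececaeeaad
Stack-based adjacent duplicate removal:
  Read 'c': push. Stack: c
  Read 'e': push. Stack: ce
  Read 'e': matches stack top 'e' => pop. Stack: c
  Read 'c': matches stack top 'c' => pop. Stack: (empty)
  Read 'e': push. Stack: e
  Read 'c': push. Stack: ec
  Read 'a': push. Stack: eca
  Read 'e': push. Stack: ecae
  Read 'e': matches stack top 'e' => pop. Stack: eca
  Read 'a': matches stack top 'a' => pop. Stack: ec
  Read 'a': push. Stack: eca
  Read 'd': push. Stack: ecad
Final stack: "ecad" (length 4)

4


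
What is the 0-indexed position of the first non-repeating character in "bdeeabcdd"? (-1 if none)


Input: bdeeabcdd
Character frequencies:
  'a': 1
  'b': 2
  'c': 1
  'd': 3
  'e': 2
Scanning left to right for freq == 1:
  Position 0 ('b'): freq=2, skip
  Position 1 ('d'): freq=3, skip
  Position 2 ('e'): freq=2, skip
  Position 3 ('e'): freq=2, skip
  Position 4 ('a'): unique! => answer = 4

4


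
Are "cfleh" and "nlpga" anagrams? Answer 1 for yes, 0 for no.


Strings: "cfleh", "nlpga"
Sorted first:  cefhl
Sorted second: aglnp
Differ at position 0: 'c' vs 'a' => not anagrams

0


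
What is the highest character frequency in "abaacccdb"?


Input: abaacccdb
Character counts:
  'a': 3
  'b': 2
  'c': 3
  'd': 1
Maximum frequency: 3

3


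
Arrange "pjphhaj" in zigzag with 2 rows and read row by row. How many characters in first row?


Zigzag "pjphhaj" into 2 rows:
Placing characters:
  'p' => row 0
  'j' => row 1
  'p' => row 0
  'h' => row 1
  'h' => row 0
  'a' => row 1
  'j' => row 0
Rows:
  Row 0: "pphj"
  Row 1: "jha"
First row length: 4

4


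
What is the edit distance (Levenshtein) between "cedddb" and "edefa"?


Computing edit distance: "cedddb" -> "edefa"
DP table:
           e    d    e    f    a
      0    1    2    3    4    5
  c   1    1    2    3    4    5
  e   2    1    2    2    3    4
  d   3    2    1    2    3    4
  d   4    3    2    2    3    4
  d   5    4    3    3    3    4
  b   6    5    4    4    4    4
Edit distance = dp[6][5] = 4

4


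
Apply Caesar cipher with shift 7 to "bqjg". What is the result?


Caesar cipher: shift "bqjg" by 7
  'b' (pos 1) + 7 = pos 8 = 'i'
  'q' (pos 16) + 7 = pos 23 = 'x'
  'j' (pos 9) + 7 = pos 16 = 'q'
  'g' (pos 6) + 7 = pos 13 = 'n'
Result: ixqn

ixqn


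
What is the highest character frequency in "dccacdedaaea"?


Input: dccacdedaaea
Character counts:
  'a': 4
  'c': 3
  'd': 3
  'e': 2
Maximum frequency: 4

4


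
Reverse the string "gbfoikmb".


Input: gbfoikmb
Reading characters right to left:
  Position 7: 'b'
  Position 6: 'm'
  Position 5: 'k'
  Position 4: 'i'
  Position 3: 'o'
  Position 2: 'f'
  Position 1: 'b'
  Position 0: 'g'
Reversed: bmkiofbg

bmkiofbg


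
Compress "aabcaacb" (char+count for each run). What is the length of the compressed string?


Input: aabcaacb
Runs:
  'a' x 2 => "a2"
  'b' x 1 => "b1"
  'c' x 1 => "c1"
  'a' x 2 => "a2"
  'c' x 1 => "c1"
  'b' x 1 => "b1"
Compressed: "a2b1c1a2c1b1"
Compressed length: 12

12


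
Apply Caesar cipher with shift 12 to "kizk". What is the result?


Caesar cipher: shift "kizk" by 12
  'k' (pos 10) + 12 = pos 22 = 'w'
  'i' (pos 8) + 12 = pos 20 = 'u'
  'z' (pos 25) + 12 = pos 11 = 'l'
  'k' (pos 10) + 12 = pos 22 = 'w'
Result: wulw

wulw


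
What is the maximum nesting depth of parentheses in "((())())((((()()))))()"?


Input: "((())())((((()()))))()"
Tracking depth:
  Position 0 '(': depth becomes 1
  Position 1 '(': depth becomes 2
  Position 2 '(': depth becomes 3
  Position 3 ')': depth becomes 2
  Position 4 ')': depth becomes 1
  Position 5 '(': depth becomes 2
  Position 6 ')': depth becomes 1
  Position 7 ')': depth becomes 0
  Position 8 '(': depth becomes 1
  Position 9 '(': depth becomes 2
  Position 10 '(': depth becomes 3
  Position 11 '(': depth becomes 4
  Position 12 '(': depth becomes 5
  Position 13 ')': depth becomes 4
  Position 14 '(': depth becomes 5
  Position 15 ')': depth becomes 4
  Position 16 ')': depth becomes 3
  Position 17 ')': depth becomes 2
  Position 18 ')': depth becomes 1
  Position 19 ')': depth becomes 0
  Position 20 '(': depth becomes 1
  Position 21 ')': depth becomes 0
Maximum depth reached: 5

5


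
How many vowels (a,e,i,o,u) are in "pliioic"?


Input: pliioic
Checking each character:
  'p' at position 0: consonant
  'l' at position 1: consonant
  'i' at position 2: vowel (running total: 1)
  'i' at position 3: vowel (running total: 2)
  'o' at position 4: vowel (running total: 3)
  'i' at position 5: vowel (running total: 4)
  'c' at position 6: consonant
Total vowels: 4

4


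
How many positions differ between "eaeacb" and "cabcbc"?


Comparing "eaeacb" and "cabcbc" position by position:
  Position 0: 'e' vs 'c' => DIFFER
  Position 1: 'a' vs 'a' => same
  Position 2: 'e' vs 'b' => DIFFER
  Position 3: 'a' vs 'c' => DIFFER
  Position 4: 'c' vs 'b' => DIFFER
  Position 5: 'b' vs 'c' => DIFFER
Positions that differ: 5

5


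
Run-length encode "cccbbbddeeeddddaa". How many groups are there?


Input: cccbbbddeeeddddaa
Scanning for consecutive runs:
  Group 1: 'c' x 3 (positions 0-2)
  Group 2: 'b' x 3 (positions 3-5)
  Group 3: 'd' x 2 (positions 6-7)
  Group 4: 'e' x 3 (positions 8-10)
  Group 5: 'd' x 4 (positions 11-14)
  Group 6: 'a' x 2 (positions 15-16)
Total groups: 6

6


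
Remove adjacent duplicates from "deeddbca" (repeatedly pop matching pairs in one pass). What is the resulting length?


Input: deeddbca
Stack-based adjacent duplicate removal:
  Read 'd': push. Stack: d
  Read 'e': push. Stack: de
  Read 'e': matches stack top 'e' => pop. Stack: d
  Read 'd': matches stack top 'd' => pop. Stack: (empty)
  Read 'd': push. Stack: d
  Read 'b': push. Stack: db
  Read 'c': push. Stack: dbc
  Read 'a': push. Stack: dbca
Final stack: "dbca" (length 4)

4


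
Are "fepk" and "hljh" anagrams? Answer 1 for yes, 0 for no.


Strings: "fepk", "hljh"
Sorted first:  efkp
Sorted second: hhjl
Differ at position 0: 'e' vs 'h' => not anagrams

0


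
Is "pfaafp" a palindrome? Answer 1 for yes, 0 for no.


Input: pfaafp
Reversed: pfaafp
  Compare pos 0 ('p') with pos 5 ('p'): match
  Compare pos 1 ('f') with pos 4 ('f'): match
  Compare pos 2 ('a') with pos 3 ('a'): match
Result: palindrome

1


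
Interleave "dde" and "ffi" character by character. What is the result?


Interleaving "dde" and "ffi":
  Position 0: 'd' from first, 'f' from second => "df"
  Position 1: 'd' from first, 'f' from second => "df"
  Position 2: 'e' from first, 'i' from second => "ei"
Result: dfdfei

dfdfei


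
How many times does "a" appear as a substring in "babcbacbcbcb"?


Searching for "a" in "babcbacbcbcb"
Scanning each position:
  Position 0: "b" => no
  Position 1: "a" => MATCH
  Position 2: "b" => no
  Position 3: "c" => no
  Position 4: "b" => no
  Position 5: "a" => MATCH
  Position 6: "c" => no
  Position 7: "b" => no
  Position 8: "c" => no
  Position 9: "b" => no
  Position 10: "c" => no
  Position 11: "b" => no
Total occurrences: 2

2


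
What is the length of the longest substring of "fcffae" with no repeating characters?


Input: "fcffae"
Sliding window (track last position of each char):
  Position 0 ('f'): window [0,0] length 1 -- new best
  Position 1 ('c'): window [0,1] length 2 -- new best
  Position 2 ('f'): repeat (last at 0), move window start to 1
  Position 2 ('f'): window [1,2] length 2
  Position 3 ('f'): repeat (last at 2), move window start to 3
  Position 3 ('f'): window [3,3] length 1
  Position 4 ('a'): window [3,4] length 2
  Position 5 ('e'): window [3,5] length 3 -- new best
Longest substring with no repeats: "fae" with length 3

3


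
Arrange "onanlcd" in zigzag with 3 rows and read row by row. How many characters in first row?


Zigzag "onanlcd" into 3 rows:
Placing characters:
  'o' => row 0
  'n' => row 1
  'a' => row 2
  'n' => row 1
  'l' => row 0
  'c' => row 1
  'd' => row 2
Rows:
  Row 0: "ol"
  Row 1: "nnc"
  Row 2: "ad"
First row length: 2

2


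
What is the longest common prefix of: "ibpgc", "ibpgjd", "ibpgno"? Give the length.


Words: ibpgc, ibpgjd, ibpgno
  Position 0: all 'i' => match
  Position 1: all 'b' => match
  Position 2: all 'p' => match
  Position 3: all 'g' => match
  Position 4: ('c', 'j', 'n') => mismatch, stop
LCP = "ibpg" (length 4)

4


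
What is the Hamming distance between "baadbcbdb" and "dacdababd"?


Comparing "baadbcbdb" and "dacdababd" position by position:
  Position 0: 'b' vs 'd' => differ
  Position 1: 'a' vs 'a' => same
  Position 2: 'a' vs 'c' => differ
  Position 3: 'd' vs 'd' => same
  Position 4: 'b' vs 'a' => differ
  Position 5: 'c' vs 'b' => differ
  Position 6: 'b' vs 'a' => differ
  Position 7: 'd' vs 'b' => differ
  Position 8: 'b' vs 'd' => differ
Total differences (Hamming distance): 7

7


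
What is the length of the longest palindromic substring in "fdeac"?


Input: "fdeac"
Checking substrings for palindromes:
  No multi-char palindromic substrings found
Longest palindromic substring: "f" with length 1

1


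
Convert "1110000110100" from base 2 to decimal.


Input: "1110000110100" in base 2
Positional expansion:
  Digit '1' (value 1) x 2^12 = 4096
  Digit '1' (value 1) x 2^11 = 2048
  Digit '1' (value 1) x 2^10 = 1024
  Digit '0' (value 0) x 2^9 = 0
  Digit '0' (value 0) x 2^8 = 0
  Digit '0' (value 0) x 2^7 = 0
  Digit '0' (value 0) x 2^6 = 0
  Digit '1' (value 1) x 2^5 = 32
  Digit '1' (value 1) x 2^4 = 16
  Digit '0' (value 0) x 2^3 = 0
  Digit '1' (value 1) x 2^2 = 4
  Digit '0' (value 0) x 2^1 = 0
  Digit '0' (value 0) x 2^0 = 0
Sum = 7220

7220


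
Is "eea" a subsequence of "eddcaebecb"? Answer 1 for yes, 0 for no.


Check if "eea" is a subsequence of "eddcaebecb"
Greedy scan:
  Position 0 ('e'): matches sub[0] = 'e'
  Position 1 ('d'): no match needed
  Position 2 ('d'): no match needed
  Position 3 ('c'): no match needed
  Position 4 ('a'): no match needed
  Position 5 ('e'): matches sub[1] = 'e'
  Position 6 ('b'): no match needed
  Position 7 ('e'): no match needed
  Position 8 ('c'): no match needed
  Position 9 ('b'): no match needed
Only matched 2/3 characters => not a subsequence

0


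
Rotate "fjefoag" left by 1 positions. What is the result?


Input: "fjefoag", rotate left by 1
First 1 characters: "f"
Remaining characters: "jefoag"
Concatenate remaining + first: "jefoag" + "f" = "jefoagf"

jefoagf


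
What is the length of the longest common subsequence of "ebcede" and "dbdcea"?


LCS of "ebcede" and "dbdcea"
DP table:
           d    b    d    c    e    a
      0    0    0    0    0    0    0
  e   0    0    0    0    0    1    1
  b   0    0    1    1    1    1    1
  c   0    0    1    1    2    2    2
  e   0    0    1    1    2    3    3
  d   0    1    1    2    2    3    3
  e   0    1    1    2    2    3    3
LCS length = dp[6][6] = 3

3


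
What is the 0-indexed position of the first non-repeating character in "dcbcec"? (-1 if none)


Input: dcbcec
Character frequencies:
  'b': 1
  'c': 3
  'd': 1
  'e': 1
Scanning left to right for freq == 1:
  Position 0 ('d'): unique! => answer = 0

0


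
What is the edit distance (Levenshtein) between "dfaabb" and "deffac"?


Computing edit distance: "dfaabb" -> "deffac"
DP table:
           d    e    f    f    a    c
      0    1    2    3    4    5    6
  d   1    0    1    2    3    4    5
  f   2    1    1    1    2    3    4
  a   3    2    2    2    2    2    3
  a   4    3    3    3    3    2    3
  b   5    4    4    4    4    3    3
  b   6    5    5    5    5    4    4
Edit distance = dp[6][6] = 4

4


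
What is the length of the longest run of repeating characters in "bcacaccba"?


Input: "bcacaccba"
Scanning for longest run:
  Position 1 ('c'): new char, reset run to 1
  Position 2 ('a'): new char, reset run to 1
  Position 3 ('c'): new char, reset run to 1
  Position 4 ('a'): new char, reset run to 1
  Position 5 ('c'): new char, reset run to 1
  Position 6 ('c'): continues run of 'c', length=2
  Position 7 ('b'): new char, reset run to 1
  Position 8 ('a'): new char, reset run to 1
Longest run: 'c' with length 2

2


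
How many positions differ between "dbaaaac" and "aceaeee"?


Comparing "dbaaaac" and "aceaeee" position by position:
  Position 0: 'd' vs 'a' => DIFFER
  Position 1: 'b' vs 'c' => DIFFER
  Position 2: 'a' vs 'e' => DIFFER
  Position 3: 'a' vs 'a' => same
  Position 4: 'a' vs 'e' => DIFFER
  Position 5: 'a' vs 'e' => DIFFER
  Position 6: 'c' vs 'e' => DIFFER
Positions that differ: 6

6


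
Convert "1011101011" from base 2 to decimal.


Input: "1011101011" in base 2
Positional expansion:
  Digit '1' (value 1) x 2^9 = 512
  Digit '0' (value 0) x 2^8 = 0
  Digit '1' (value 1) x 2^7 = 128
  Digit '1' (value 1) x 2^6 = 64
  Digit '1' (value 1) x 2^5 = 32
  Digit '0' (value 0) x 2^4 = 0
  Digit '1' (value 1) x 2^3 = 8
  Digit '0' (value 0) x 2^2 = 0
  Digit '1' (value 1) x 2^1 = 2
  Digit '1' (value 1) x 2^0 = 1
Sum = 747

747


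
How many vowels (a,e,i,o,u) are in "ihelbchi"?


Input: ihelbchi
Checking each character:
  'i' at position 0: vowel (running total: 1)
  'h' at position 1: consonant
  'e' at position 2: vowel (running total: 2)
  'l' at position 3: consonant
  'b' at position 4: consonant
  'c' at position 5: consonant
  'h' at position 6: consonant
  'i' at position 7: vowel (running total: 3)
Total vowels: 3

3


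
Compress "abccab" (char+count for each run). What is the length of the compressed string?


Input: abccab
Runs:
  'a' x 1 => "a1"
  'b' x 1 => "b1"
  'c' x 2 => "c2"
  'a' x 1 => "a1"
  'b' x 1 => "b1"
Compressed: "a1b1c2a1b1"
Compressed length: 10

10


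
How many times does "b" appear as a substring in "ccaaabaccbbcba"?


Searching for "b" in "ccaaabaccbbcba"
Scanning each position:
  Position 0: "c" => no
  Position 1: "c" => no
  Position 2: "a" => no
  Position 3: "a" => no
  Position 4: "a" => no
  Position 5: "b" => MATCH
  Position 6: "a" => no
  Position 7: "c" => no
  Position 8: "c" => no
  Position 9: "b" => MATCH
  Position 10: "b" => MATCH
  Position 11: "c" => no
  Position 12: "b" => MATCH
  Position 13: "a" => no
Total occurrences: 4

4


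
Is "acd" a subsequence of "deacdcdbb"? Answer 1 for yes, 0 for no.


Check if "acd" is a subsequence of "deacdcdbb"
Greedy scan:
  Position 0 ('d'): no match needed
  Position 1 ('e'): no match needed
  Position 2 ('a'): matches sub[0] = 'a'
  Position 3 ('c'): matches sub[1] = 'c'
  Position 4 ('d'): matches sub[2] = 'd'
  Position 5 ('c'): no match needed
  Position 6 ('d'): no match needed
  Position 7 ('b'): no match needed
  Position 8 ('b'): no match needed
All 3 characters matched => is a subsequence

1


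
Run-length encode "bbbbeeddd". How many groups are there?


Input: bbbbeeddd
Scanning for consecutive runs:
  Group 1: 'b' x 4 (positions 0-3)
  Group 2: 'e' x 2 (positions 4-5)
  Group 3: 'd' x 3 (positions 6-8)
Total groups: 3

3


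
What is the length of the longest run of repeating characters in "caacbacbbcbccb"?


Input: "caacbacbbcbccb"
Scanning for longest run:
  Position 1 ('a'): new char, reset run to 1
  Position 2 ('a'): continues run of 'a', length=2
  Position 3 ('c'): new char, reset run to 1
  Position 4 ('b'): new char, reset run to 1
  Position 5 ('a'): new char, reset run to 1
  Position 6 ('c'): new char, reset run to 1
  Position 7 ('b'): new char, reset run to 1
  Position 8 ('b'): continues run of 'b', length=2
  Position 9 ('c'): new char, reset run to 1
  Position 10 ('b'): new char, reset run to 1
  Position 11 ('c'): new char, reset run to 1
  Position 12 ('c'): continues run of 'c', length=2
  Position 13 ('b'): new char, reset run to 1
Longest run: 'a' with length 2

2


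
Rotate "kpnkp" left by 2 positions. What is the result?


Input: "kpnkp", rotate left by 2
First 2 characters: "kp"
Remaining characters: "nkp"
Concatenate remaining + first: "nkp" + "kp" = "nkpkp"

nkpkp


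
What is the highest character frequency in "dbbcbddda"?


Input: dbbcbddda
Character counts:
  'a': 1
  'b': 3
  'c': 1
  'd': 4
Maximum frequency: 4

4


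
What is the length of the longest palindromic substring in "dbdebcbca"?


Input: "dbdebcbca"
Checking substrings for palindromes:
  [0:3] "dbd" (len 3) => palindrome
  [4:7] "bcb" (len 3) => palindrome
  [5:8] "cbc" (len 3) => palindrome
Longest palindromic substring: "dbd" with length 3

3


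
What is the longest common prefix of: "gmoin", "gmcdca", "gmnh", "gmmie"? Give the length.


Words: gmoin, gmcdca, gmnh, gmmie
  Position 0: all 'g' => match
  Position 1: all 'm' => match
  Position 2: ('o', 'c', 'n', 'm') => mismatch, stop
LCP = "gm" (length 2)

2


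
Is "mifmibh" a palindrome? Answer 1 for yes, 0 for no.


Input: mifmibh
Reversed: hbimfim
  Compare pos 0 ('m') with pos 6 ('h'): MISMATCH
  Compare pos 1 ('i') with pos 5 ('b'): MISMATCH
  Compare pos 2 ('f') with pos 4 ('i'): MISMATCH
Result: not a palindrome

0


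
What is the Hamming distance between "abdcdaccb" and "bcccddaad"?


Comparing "abdcdaccb" and "bcccddaad" position by position:
  Position 0: 'a' vs 'b' => differ
  Position 1: 'b' vs 'c' => differ
  Position 2: 'd' vs 'c' => differ
  Position 3: 'c' vs 'c' => same
  Position 4: 'd' vs 'd' => same
  Position 5: 'a' vs 'd' => differ
  Position 6: 'c' vs 'a' => differ
  Position 7: 'c' vs 'a' => differ
  Position 8: 'b' vs 'd' => differ
Total differences (Hamming distance): 7

7


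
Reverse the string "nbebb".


Input: nbebb
Reading characters right to left:
  Position 4: 'b'
  Position 3: 'b'
  Position 2: 'e'
  Position 1: 'b'
  Position 0: 'n'
Reversed: bbebn

bbebn


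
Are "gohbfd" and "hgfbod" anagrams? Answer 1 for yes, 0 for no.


Strings: "gohbfd", "hgfbod"
Sorted first:  bdfgho
Sorted second: bdfgho
Sorted forms match => anagrams

1


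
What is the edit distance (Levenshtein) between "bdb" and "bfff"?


Computing edit distance: "bdb" -> "bfff"
DP table:
           b    f    f    f
      0    1    2    3    4
  b   1    0    1    2    3
  d   2    1    1    2    3
  b   3    2    2    2    3
Edit distance = dp[3][4] = 3

3


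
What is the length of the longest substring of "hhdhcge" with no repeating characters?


Input: "hhdhcge"
Sliding window (track last position of each char):
  Position 0 ('h'): window [0,0] length 1 -- new best
  Position 1 ('h'): repeat (last at 0), move window start to 1
  Position 1 ('h'): window [1,1] length 1
  Position 2 ('d'): window [1,2] length 2 -- new best
  Position 3 ('h'): repeat (last at 1), move window start to 2
  Position 3 ('h'): window [2,3] length 2
  Position 4 ('c'): window [2,4] length 3 -- new best
  Position 5 ('g'): window [2,5] length 4 -- new best
  Position 6 ('e'): window [2,6] length 5 -- new best
Longest substring with no repeats: "dhcge" with length 5

5


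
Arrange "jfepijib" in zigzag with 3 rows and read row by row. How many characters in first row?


Zigzag "jfepijib" into 3 rows:
Placing characters:
  'j' => row 0
  'f' => row 1
  'e' => row 2
  'p' => row 1
  'i' => row 0
  'j' => row 1
  'i' => row 2
  'b' => row 1
Rows:
  Row 0: "ji"
  Row 1: "fpjb"
  Row 2: "ei"
First row length: 2

2


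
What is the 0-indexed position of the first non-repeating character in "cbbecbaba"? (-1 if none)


Input: cbbecbaba
Character frequencies:
  'a': 2
  'b': 4
  'c': 2
  'e': 1
Scanning left to right for freq == 1:
  Position 0 ('c'): freq=2, skip
  Position 1 ('b'): freq=4, skip
  Position 2 ('b'): freq=4, skip
  Position 3 ('e'): unique! => answer = 3

3


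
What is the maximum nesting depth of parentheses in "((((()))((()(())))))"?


Input: "((((()))((()(())))))"
Tracking depth:
  Position 0 '(': depth becomes 1
  Position 1 '(': depth becomes 2
  Position 2 '(': depth becomes 3
  Position 3 '(': depth becomes 4
  Position 4 '(': depth becomes 5
  Position 5 ')': depth becomes 4
  Position 6 ')': depth becomes 3
  Position 7 ')': depth becomes 2
  Position 8 '(': depth becomes 3
  Position 9 '(': depth becomes 4
  Position 10 '(': depth becomes 5
  Position 11 ')': depth becomes 4
  Position 12 '(': depth becomes 5
  Position 13 '(': depth becomes 6
  Position 14 ')': depth becomes 5
  Position 15 ')': depth becomes 4
  Position 16 ')': depth becomes 3
  Position 17 ')': depth becomes 2
  Position 18 ')': depth becomes 1
  Position 19 ')': depth becomes 0
Maximum depth reached: 6

6


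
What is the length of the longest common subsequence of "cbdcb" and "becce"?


LCS of "cbdcb" and "becce"
DP table:
           b    e    c    c    e
      0    0    0    0    0    0
  c   0    0    0    1    1    1
  b   0    1    1    1    1    1
  d   0    1    1    1    1    1
  c   0    1    1    2    2    2
  b   0    1    1    2    2    2
LCS length = dp[5][5] = 2

2


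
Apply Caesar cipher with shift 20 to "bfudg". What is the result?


Caesar cipher: shift "bfudg" by 20
  'b' (pos 1) + 20 = pos 21 = 'v'
  'f' (pos 5) + 20 = pos 25 = 'z'
  'u' (pos 20) + 20 = pos 14 = 'o'
  'd' (pos 3) + 20 = pos 23 = 'x'
  'g' (pos 6) + 20 = pos 0 = 'a'
Result: vzoxa

vzoxa


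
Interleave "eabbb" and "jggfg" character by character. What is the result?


Interleaving "eabbb" and "jggfg":
  Position 0: 'e' from first, 'j' from second => "ej"
  Position 1: 'a' from first, 'g' from second => "ag"
  Position 2: 'b' from first, 'g' from second => "bg"
  Position 3: 'b' from first, 'f' from second => "bf"
  Position 4: 'b' from first, 'g' from second => "bg"
Result: ejagbgbfbg

ejagbgbfbg


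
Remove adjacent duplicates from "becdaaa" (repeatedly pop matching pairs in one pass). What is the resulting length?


Input: becdaaa
Stack-based adjacent duplicate removal:
  Read 'b': push. Stack: b
  Read 'e': push. Stack: be
  Read 'c': push. Stack: bec
  Read 'd': push. Stack: becd
  Read 'a': push. Stack: becda
  Read 'a': matches stack top 'a' => pop. Stack: becd
  Read 'a': push. Stack: becda
Final stack: "becda" (length 5)

5


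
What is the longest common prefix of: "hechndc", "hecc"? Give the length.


Words: hechndc, hecc
  Position 0: all 'h' => match
  Position 1: all 'e' => match
  Position 2: all 'c' => match
  Position 3: ('h', 'c') => mismatch, stop
LCP = "hec" (length 3)

3


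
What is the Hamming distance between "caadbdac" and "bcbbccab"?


Comparing "caadbdac" and "bcbbccab" position by position:
  Position 0: 'c' vs 'b' => differ
  Position 1: 'a' vs 'c' => differ
  Position 2: 'a' vs 'b' => differ
  Position 3: 'd' vs 'b' => differ
  Position 4: 'b' vs 'c' => differ
  Position 5: 'd' vs 'c' => differ
  Position 6: 'a' vs 'a' => same
  Position 7: 'c' vs 'b' => differ
Total differences (Hamming distance): 7

7


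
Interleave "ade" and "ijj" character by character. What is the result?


Interleaving "ade" and "ijj":
  Position 0: 'a' from first, 'i' from second => "ai"
  Position 1: 'd' from first, 'j' from second => "dj"
  Position 2: 'e' from first, 'j' from second => "ej"
Result: aidjej

aidjej


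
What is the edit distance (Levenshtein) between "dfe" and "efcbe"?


Computing edit distance: "dfe" -> "efcbe"
DP table:
           e    f    c    b    e
      0    1    2    3    4    5
  d   1    1    2    3    4    5
  f   2    2    1    2    3    4
  e   3    2    2    2    3    3
Edit distance = dp[3][5] = 3

3


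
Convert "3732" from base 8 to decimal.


Input: "3732" in base 8
Positional expansion:
  Digit '3' (value 3) x 8^3 = 1536
  Digit '7' (value 7) x 8^2 = 448
  Digit '3' (value 3) x 8^1 = 24
  Digit '2' (value 2) x 8^0 = 2
Sum = 2010

2010


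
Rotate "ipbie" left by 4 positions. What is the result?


Input: "ipbie", rotate left by 4
First 4 characters: "ipbi"
Remaining characters: "e"
Concatenate remaining + first: "e" + "ipbi" = "eipbi"

eipbi


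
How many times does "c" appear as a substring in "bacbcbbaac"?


Searching for "c" in "bacbcbbaac"
Scanning each position:
  Position 0: "b" => no
  Position 1: "a" => no
  Position 2: "c" => MATCH
  Position 3: "b" => no
  Position 4: "c" => MATCH
  Position 5: "b" => no
  Position 6: "b" => no
  Position 7: "a" => no
  Position 8: "a" => no
  Position 9: "c" => MATCH
Total occurrences: 3

3


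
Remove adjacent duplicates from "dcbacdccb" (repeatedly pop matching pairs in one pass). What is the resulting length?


Input: dcbacdccb
Stack-based adjacent duplicate removal:
  Read 'd': push. Stack: d
  Read 'c': push. Stack: dc
  Read 'b': push. Stack: dcb
  Read 'a': push. Stack: dcba
  Read 'c': push. Stack: dcbac
  Read 'd': push. Stack: dcbacd
  Read 'c': push. Stack: dcbacdc
  Read 'c': matches stack top 'c' => pop. Stack: dcbacd
  Read 'b': push. Stack: dcbacdb
Final stack: "dcbacdb" (length 7)

7


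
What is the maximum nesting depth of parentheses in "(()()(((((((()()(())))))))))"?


Input: "(()()(((((((()()(())))))))))"
Tracking depth:
  Position 0 '(': depth becomes 1
  Position 1 '(': depth becomes 2
  Position 2 ')': depth becomes 1
  Position 3 '(': depth becomes 2
  Position 4 ')': depth becomes 1
  Position 5 '(': depth becomes 2
  Position 6 '(': depth becomes 3
  Position 7 '(': depth becomes 4
  Position 8 '(': depth becomes 5
  Position 9 '(': depth becomes 6
  Position 10 '(': depth becomes 7
  Position 11 '(': depth becomes 8
  Position 12 '(': depth becomes 9
  Position 13 ')': depth becomes 8
  Position 14 '(': depth becomes 9
  Position 15 ')': depth becomes 8
  Position 16 '(': depth becomes 9
  Position 17 '(': depth becomes 10
  Position 18 ')': depth becomes 9
  Position 19 ')': depth becomes 8
  Position 20 ')': depth becomes 7
  Position 21 ')': depth becomes 6
  Position 22 ')': depth becomes 5
  Position 23 ')': depth becomes 4
  Position 24 ')': depth becomes 3
  Position 25 ')': depth becomes 2
  Position 26 ')': depth becomes 1
  Position 27 ')': depth becomes 0
Maximum depth reached: 10

10


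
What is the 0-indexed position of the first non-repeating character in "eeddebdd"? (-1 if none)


Input: eeddebdd
Character frequencies:
  'b': 1
  'd': 4
  'e': 3
Scanning left to right for freq == 1:
  Position 0 ('e'): freq=3, skip
  Position 1 ('e'): freq=3, skip
  Position 2 ('d'): freq=4, skip
  Position 3 ('d'): freq=4, skip
  Position 4 ('e'): freq=3, skip
  Position 5 ('b'): unique! => answer = 5

5


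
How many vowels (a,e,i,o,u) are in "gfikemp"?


Input: gfikemp
Checking each character:
  'g' at position 0: consonant
  'f' at position 1: consonant
  'i' at position 2: vowel (running total: 1)
  'k' at position 3: consonant
  'e' at position 4: vowel (running total: 2)
  'm' at position 5: consonant
  'p' at position 6: consonant
Total vowels: 2

2


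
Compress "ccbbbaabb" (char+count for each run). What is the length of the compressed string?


Input: ccbbbaabb
Runs:
  'c' x 2 => "c2"
  'b' x 3 => "b3"
  'a' x 2 => "a2"
  'b' x 2 => "b2"
Compressed: "c2b3a2b2"
Compressed length: 8

8


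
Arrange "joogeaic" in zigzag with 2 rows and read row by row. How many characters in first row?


Zigzag "joogeaic" into 2 rows:
Placing characters:
  'j' => row 0
  'o' => row 1
  'o' => row 0
  'g' => row 1
  'e' => row 0
  'a' => row 1
  'i' => row 0
  'c' => row 1
Rows:
  Row 0: "joei"
  Row 1: "ogac"
First row length: 4

4


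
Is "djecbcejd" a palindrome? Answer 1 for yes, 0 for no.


Input: djecbcejd
Reversed: djecbcejd
  Compare pos 0 ('d') with pos 8 ('d'): match
  Compare pos 1 ('j') with pos 7 ('j'): match
  Compare pos 2 ('e') with pos 6 ('e'): match
  Compare pos 3 ('c') with pos 5 ('c'): match
Result: palindrome

1


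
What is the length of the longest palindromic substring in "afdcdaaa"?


Input: "afdcdaaa"
Checking substrings for palindromes:
  [2:5] "dcd" (len 3) => palindrome
  [5:8] "aaa" (len 3) => palindrome
  [5:7] "aa" (len 2) => palindrome
  [6:8] "aa" (len 2) => palindrome
Longest palindromic substring: "dcd" with length 3

3


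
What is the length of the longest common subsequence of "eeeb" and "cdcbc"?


LCS of "eeeb" and "cdcbc"
DP table:
           c    d    c    b    c
      0    0    0    0    0    0
  e   0    0    0    0    0    0
  e   0    0    0    0    0    0
  e   0    0    0    0    0    0
  b   0    0    0    0    1    1
LCS length = dp[4][5] = 1

1


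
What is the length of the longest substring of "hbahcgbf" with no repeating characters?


Input: "hbahcgbf"
Sliding window (track last position of each char):
  Position 0 ('h'): window [0,0] length 1 -- new best
  Position 1 ('b'): window [0,1] length 2 -- new best
  Position 2 ('a'): window [0,2] length 3 -- new best
  Position 3 ('h'): repeat (last at 0), move window start to 1
  Position 3 ('h'): window [1,3] length 3
  Position 4 ('c'): window [1,4] length 4 -- new best
  Position 5 ('g'): window [1,5] length 5 -- new best
  Position 6 ('b'): repeat (last at 1), move window start to 2
  Position 6 ('b'): window [2,6] length 5
  Position 7 ('f'): window [2,7] length 6 -- new best
Longest substring with no repeats: "ahcgbf" with length 6

6


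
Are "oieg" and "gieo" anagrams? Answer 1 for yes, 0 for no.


Strings: "oieg", "gieo"
Sorted first:  egio
Sorted second: egio
Sorted forms match => anagrams

1


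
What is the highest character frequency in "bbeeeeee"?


Input: bbeeeeee
Character counts:
  'b': 2
  'e': 6
Maximum frequency: 6

6


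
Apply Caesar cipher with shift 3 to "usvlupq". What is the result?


Caesar cipher: shift "usvlupq" by 3
  'u' (pos 20) + 3 = pos 23 = 'x'
  's' (pos 18) + 3 = pos 21 = 'v'
  'v' (pos 21) + 3 = pos 24 = 'y'
  'l' (pos 11) + 3 = pos 14 = 'o'
  'u' (pos 20) + 3 = pos 23 = 'x'
  'p' (pos 15) + 3 = pos 18 = 's'
  'q' (pos 16) + 3 = pos 19 = 't'
Result: xvyoxst

xvyoxst


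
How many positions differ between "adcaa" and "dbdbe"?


Comparing "adcaa" and "dbdbe" position by position:
  Position 0: 'a' vs 'd' => DIFFER
  Position 1: 'd' vs 'b' => DIFFER
  Position 2: 'c' vs 'd' => DIFFER
  Position 3: 'a' vs 'b' => DIFFER
  Position 4: 'a' vs 'e' => DIFFER
Positions that differ: 5

5


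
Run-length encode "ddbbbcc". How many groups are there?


Input: ddbbbcc
Scanning for consecutive runs:
  Group 1: 'd' x 2 (positions 0-1)
  Group 2: 'b' x 3 (positions 2-4)
  Group 3: 'c' x 2 (positions 5-6)
Total groups: 3

3


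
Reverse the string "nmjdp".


Input: nmjdp
Reading characters right to left:
  Position 4: 'p'
  Position 3: 'd'
  Position 2: 'j'
  Position 1: 'm'
  Position 0: 'n'
Reversed: pdjmn

pdjmn


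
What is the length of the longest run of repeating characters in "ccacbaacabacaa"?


Input: "ccacbaacabacaa"
Scanning for longest run:
  Position 1 ('c'): continues run of 'c', length=2
  Position 2 ('a'): new char, reset run to 1
  Position 3 ('c'): new char, reset run to 1
  Position 4 ('b'): new char, reset run to 1
  Position 5 ('a'): new char, reset run to 1
  Position 6 ('a'): continues run of 'a', length=2
  Position 7 ('c'): new char, reset run to 1
  Position 8 ('a'): new char, reset run to 1
  Position 9 ('b'): new char, reset run to 1
  Position 10 ('a'): new char, reset run to 1
  Position 11 ('c'): new char, reset run to 1
  Position 12 ('a'): new char, reset run to 1
  Position 13 ('a'): continues run of 'a', length=2
Longest run: 'c' with length 2

2


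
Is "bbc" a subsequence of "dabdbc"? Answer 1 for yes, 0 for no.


Check if "bbc" is a subsequence of "dabdbc"
Greedy scan:
  Position 0 ('d'): no match needed
  Position 1 ('a'): no match needed
  Position 2 ('b'): matches sub[0] = 'b'
  Position 3 ('d'): no match needed
  Position 4 ('b'): matches sub[1] = 'b'
  Position 5 ('c'): matches sub[2] = 'c'
All 3 characters matched => is a subsequence

1


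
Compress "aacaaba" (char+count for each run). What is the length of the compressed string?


Input: aacaaba
Runs:
  'a' x 2 => "a2"
  'c' x 1 => "c1"
  'a' x 2 => "a2"
  'b' x 1 => "b1"
  'a' x 1 => "a1"
Compressed: "a2c1a2b1a1"
Compressed length: 10

10


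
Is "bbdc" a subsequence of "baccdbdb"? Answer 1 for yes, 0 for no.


Check if "bbdc" is a subsequence of "baccdbdb"
Greedy scan:
  Position 0 ('b'): matches sub[0] = 'b'
  Position 1 ('a'): no match needed
  Position 2 ('c'): no match needed
  Position 3 ('c'): no match needed
  Position 4 ('d'): no match needed
  Position 5 ('b'): matches sub[1] = 'b'
  Position 6 ('d'): matches sub[2] = 'd'
  Position 7 ('b'): no match needed
Only matched 3/4 characters => not a subsequence

0


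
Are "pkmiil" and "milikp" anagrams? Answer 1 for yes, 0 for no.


Strings: "pkmiil", "milikp"
Sorted first:  iiklmp
Sorted second: iiklmp
Sorted forms match => anagrams

1


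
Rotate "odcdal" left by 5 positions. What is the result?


Input: "odcdal", rotate left by 5
First 5 characters: "odcda"
Remaining characters: "l"
Concatenate remaining + first: "l" + "odcda" = "lodcda"

lodcda


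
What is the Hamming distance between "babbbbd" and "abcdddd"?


Comparing "babbbbd" and "abcdddd" position by position:
  Position 0: 'b' vs 'a' => differ
  Position 1: 'a' vs 'b' => differ
  Position 2: 'b' vs 'c' => differ
  Position 3: 'b' vs 'd' => differ
  Position 4: 'b' vs 'd' => differ
  Position 5: 'b' vs 'd' => differ
  Position 6: 'd' vs 'd' => same
Total differences (Hamming distance): 6

6


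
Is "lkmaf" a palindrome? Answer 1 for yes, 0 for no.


Input: lkmaf
Reversed: famkl
  Compare pos 0 ('l') with pos 4 ('f'): MISMATCH
  Compare pos 1 ('k') with pos 3 ('a'): MISMATCH
Result: not a palindrome

0


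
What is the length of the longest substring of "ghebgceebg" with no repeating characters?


Input: "ghebgceebg"
Sliding window (track last position of each char):
  Position 0 ('g'): window [0,0] length 1 -- new best
  Position 1 ('h'): window [0,1] length 2 -- new best
  Position 2 ('e'): window [0,2] length 3 -- new best
  Position 3 ('b'): window [0,3] length 4 -- new best
  Position 4 ('g'): repeat (last at 0), move window start to 1
  Position 4 ('g'): window [1,4] length 4
  Position 5 ('c'): window [1,5] length 5 -- new best
  Position 6 ('e'): repeat (last at 2), move window start to 3
  Position 6 ('e'): window [3,6] length 4
  Position 7 ('e'): repeat (last at 6), move window start to 7
  Position 7 ('e'): window [7,7] length 1
  Position 8 ('b'): window [7,8] length 2
  Position 9 ('g'): window [7,9] length 3
Longest substring with no repeats: "hebgc" with length 5

5


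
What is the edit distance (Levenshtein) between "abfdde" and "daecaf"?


Computing edit distance: "abfdde" -> "daecaf"
DP table:
           d    a    e    c    a    f
      0    1    2    3    4    5    6
  a   1    1    1    2    3    4    5
  b   2    2    2    2    3    4    5
  f   3    3    3    3    3    4    4
  d   4    3    4    4    4    4    5
  d   5    4    4    5    5    5    5
  e   6    5    5    4    5    6    6
Edit distance = dp[6][6] = 6

6


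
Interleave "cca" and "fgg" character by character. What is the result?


Interleaving "cca" and "fgg":
  Position 0: 'c' from first, 'f' from second => "cf"
  Position 1: 'c' from first, 'g' from second => "cg"
  Position 2: 'a' from first, 'g' from second => "ag"
Result: cfcgag

cfcgag


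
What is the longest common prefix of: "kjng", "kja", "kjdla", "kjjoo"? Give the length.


Words: kjng, kja, kjdla, kjjoo
  Position 0: all 'k' => match
  Position 1: all 'j' => match
  Position 2: ('n', 'a', 'd', 'j') => mismatch, stop
LCP = "kj" (length 2)

2


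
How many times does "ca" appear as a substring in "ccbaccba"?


Searching for "ca" in "ccbaccba"
Scanning each position:
  Position 0: "cc" => no
  Position 1: "cb" => no
  Position 2: "ba" => no
  Position 3: "ac" => no
  Position 4: "cc" => no
  Position 5: "cb" => no
  Position 6: "ba" => no
Total occurrences: 0

0


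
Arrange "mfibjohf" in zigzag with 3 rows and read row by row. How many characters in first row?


Zigzag "mfibjohf" into 3 rows:
Placing characters:
  'm' => row 0
  'f' => row 1
  'i' => row 2
  'b' => row 1
  'j' => row 0
  'o' => row 1
  'h' => row 2
  'f' => row 1
Rows:
  Row 0: "mj"
  Row 1: "fbof"
  Row 2: "ih"
First row length: 2

2


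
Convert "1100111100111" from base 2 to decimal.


Input: "1100111100111" in base 2
Positional expansion:
  Digit '1' (value 1) x 2^12 = 4096
  Digit '1' (value 1) x 2^11 = 2048
  Digit '0' (value 0) x 2^10 = 0
  Digit '0' (value 0) x 2^9 = 0
  Digit '1' (value 1) x 2^8 = 256
  Digit '1' (value 1) x 2^7 = 128
  Digit '1' (value 1) x 2^6 = 64
  Digit '1' (value 1) x 2^5 = 32
  Digit '0' (value 0) x 2^4 = 0
  Digit '0' (value 0) x 2^3 = 0
  Digit '1' (value 1) x 2^2 = 4
  Digit '1' (value 1) x 2^1 = 2
  Digit '1' (value 1) x 2^0 = 1
Sum = 6631

6631


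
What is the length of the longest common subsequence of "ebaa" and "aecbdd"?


LCS of "ebaa" and "aecbdd"
DP table:
           a    e    c    b    d    d
      0    0    0    0    0    0    0
  e   0    0    1    1    1    1    1
  b   0    0    1    1    2    2    2
  a   0    1    1    1    2    2    2
  a   0    1    1    1    2    2    2
LCS length = dp[4][6] = 2

2


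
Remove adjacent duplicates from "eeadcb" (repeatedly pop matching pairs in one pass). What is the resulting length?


Input: eeadcb
Stack-based adjacent duplicate removal:
  Read 'e': push. Stack: e
  Read 'e': matches stack top 'e' => pop. Stack: (empty)
  Read 'a': push. Stack: a
  Read 'd': push. Stack: ad
  Read 'c': push. Stack: adc
  Read 'b': push. Stack: adcb
Final stack: "adcb" (length 4)

4


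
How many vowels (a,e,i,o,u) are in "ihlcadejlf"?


Input: ihlcadejlf
Checking each character:
  'i' at position 0: vowel (running total: 1)
  'h' at position 1: consonant
  'l' at position 2: consonant
  'c' at position 3: consonant
  'a' at position 4: vowel (running total: 2)
  'd' at position 5: consonant
  'e' at position 6: vowel (running total: 3)
  'j' at position 7: consonant
  'l' at position 8: consonant
  'f' at position 9: consonant
Total vowels: 3

3


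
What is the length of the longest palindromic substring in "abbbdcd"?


Input: "abbbdcd"
Checking substrings for palindromes:
  [1:4] "bbb" (len 3) => palindrome
  [4:7] "dcd" (len 3) => palindrome
  [1:3] "bb" (len 2) => palindrome
  [2:4] "bb" (len 2) => palindrome
Longest palindromic substring: "bbb" with length 3

3


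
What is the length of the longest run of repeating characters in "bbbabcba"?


Input: "bbbabcba"
Scanning for longest run:
  Position 1 ('b'): continues run of 'b', length=2
  Position 2 ('b'): continues run of 'b', length=3
  Position 3 ('a'): new char, reset run to 1
  Position 4 ('b'): new char, reset run to 1
  Position 5 ('c'): new char, reset run to 1
  Position 6 ('b'): new char, reset run to 1
  Position 7 ('a'): new char, reset run to 1
Longest run: 'b' with length 3

3


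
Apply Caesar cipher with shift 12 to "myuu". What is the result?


Caesar cipher: shift "myuu" by 12
  'm' (pos 12) + 12 = pos 24 = 'y'
  'y' (pos 24) + 12 = pos 10 = 'k'
  'u' (pos 20) + 12 = pos 6 = 'g'
  'u' (pos 20) + 12 = pos 6 = 'g'
Result: ykgg

ykgg


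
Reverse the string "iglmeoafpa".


Input: iglmeoafpa
Reading characters right to left:
  Position 9: 'a'
  Position 8: 'p'
  Position 7: 'f'
  Position 6: 'a'
  Position 5: 'o'
  Position 4: 'e'
  Position 3: 'm'
  Position 2: 'l'
  Position 1: 'g'
  Position 0: 'i'
Reversed: apfaoemlgi

apfaoemlgi
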